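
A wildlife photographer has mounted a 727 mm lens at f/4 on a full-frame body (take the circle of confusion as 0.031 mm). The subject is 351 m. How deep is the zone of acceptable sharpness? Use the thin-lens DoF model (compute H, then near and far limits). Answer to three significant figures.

Hyperfocal distance H = f²/(N·c) + f = 727²/(4 × 0.031) + 727 = 528529/0.124 + 727 ≈ 4263057.6 mm ≈ 4263 m.
Near limit Dn = s·(H − f)/(H + s − 2f) = 351000 × (4263057.6 − 727) / (4263057.6 + 351000 − 2 × 727) = 351000 × 4262330.6 / 4612603.6 ≈ 324346 mm.
Far limit Df = s·(H − f)/(H − s) = 351000 × (4263057.6 − 727) / (4263057.6 − 351000) = 351000 × 4262330.6 / 3912057.6 ≈ 382427 mm.
Depth of field = Df − Dn = 382427 − 324346 ≈ 58081 mm ≈ 58.1 m.

58.1 m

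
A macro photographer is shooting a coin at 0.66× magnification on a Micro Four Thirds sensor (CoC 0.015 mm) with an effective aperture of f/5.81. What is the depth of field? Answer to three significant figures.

At magnification m, DoF ≈ 2·N_eff·c/m² = 2 × 5.81 × 0.015 / 0.66² = 0.1743 / 0.4356 ≈ 0.4 mm.

0.400 mm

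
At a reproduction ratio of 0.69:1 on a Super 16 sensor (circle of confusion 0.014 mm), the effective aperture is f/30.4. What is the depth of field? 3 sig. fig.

At magnification m, DoF ≈ 2·N_eff·c/m² = 2 × 30.4 × 0.014 / 0.69² = 0.8512 / 0.4761 ≈ 1.79 mm.

1.79 mm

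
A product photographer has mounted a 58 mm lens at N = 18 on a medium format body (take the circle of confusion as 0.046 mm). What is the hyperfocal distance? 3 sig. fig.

Hyperfocal distance H = f²/(N·c) + f = 58²/(18 × 0.046) + 58 = 3364/0.828 + 58 ≈ 4120.8 mm ≈ 4.12 m.

4.12 m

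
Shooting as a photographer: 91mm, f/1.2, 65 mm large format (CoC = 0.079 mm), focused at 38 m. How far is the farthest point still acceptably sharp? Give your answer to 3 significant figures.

67.1 m

Hyperfocal distance H = f²/(N·c) + f = 91²/(1.2 × 0.079) + 91 = 8281/0.0948 + 91 ≈ 87443.3 mm ≈ 87.44 m.
Far limit Df = s·(H − f)/(H − s) = 38000 × (87443.3 − 91) / (87443.3 − 38000) = 38000 × 87352.3 / 49443.3 ≈ 67135 mm ≈ 67.1 m.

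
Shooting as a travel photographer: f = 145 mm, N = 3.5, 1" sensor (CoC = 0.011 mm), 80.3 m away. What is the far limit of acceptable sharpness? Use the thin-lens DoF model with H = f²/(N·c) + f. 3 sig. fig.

Hyperfocal distance H = f²/(N·c) + f = 145²/(3.5 × 0.011) + 145 = 21025/0.0385 + 145 ≈ 546248.9 mm ≈ 546.2 m.
Far limit Df = s·(H − f)/(H − s) = 80300 × (546248.9 − 145) / (546248.9 − 80300) = 80300 × 546103.9 / 465948.9 ≈ 94114 mm ≈ 94.1 m.

94.1 m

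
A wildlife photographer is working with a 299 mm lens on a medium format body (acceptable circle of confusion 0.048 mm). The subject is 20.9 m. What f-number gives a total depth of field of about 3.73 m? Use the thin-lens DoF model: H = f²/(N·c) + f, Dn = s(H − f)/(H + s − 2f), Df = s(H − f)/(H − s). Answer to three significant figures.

f/8

Write h = H − f = f²/(N·c). The thin-lens limits are Dn = s·h/(h + (s−f)) and Df = s·h/(h − (s−f)), so DoF = Df − Dn = 2·s·(s−f)·h / (h² − (s−f)²).
That is a quadratic in h: DoF·h² − 2·s·(s−f)·h − DoF·(s−f)² = 0 ⇒ h = (s−f)·(s + √(s² + DoF²)) / DoF = 20601 × (20900 + √(20900² + 3730²)) / 3730 = 20601 × (20900 + 21230.2) / 3730 ≈ 232688 mm.
Then N = f²/(c·h) = 299² / (0.048 × 232688) = 89401 / 11169 ≈ 8.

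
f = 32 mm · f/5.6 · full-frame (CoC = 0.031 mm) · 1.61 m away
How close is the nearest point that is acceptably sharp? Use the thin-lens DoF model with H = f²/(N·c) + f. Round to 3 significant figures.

Hyperfocal distance H = f²/(N·c) + f = 32²/(5.6 × 0.031) + 32 = 1024/0.1736 + 32 ≈ 5930.6 mm ≈ 5.931 m.
Near limit Dn = s·(H − f)/(H + s − 2f) = 1610 × (5930.6 − 32) / (5930.6 + 1610 − 2 × 32) = 1610 × 5898.6 / 7476.6 ≈ 1270.2 mm ≈ 1.27 m.

1.27 m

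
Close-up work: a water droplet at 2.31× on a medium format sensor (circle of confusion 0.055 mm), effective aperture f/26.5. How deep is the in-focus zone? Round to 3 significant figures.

0.546 mm

At magnification m, DoF ≈ 2·N_eff·c/m² = 2 × 26.5 × 0.055 / 2.31² = 2.915 / 5.336 ≈ 0.546 mm.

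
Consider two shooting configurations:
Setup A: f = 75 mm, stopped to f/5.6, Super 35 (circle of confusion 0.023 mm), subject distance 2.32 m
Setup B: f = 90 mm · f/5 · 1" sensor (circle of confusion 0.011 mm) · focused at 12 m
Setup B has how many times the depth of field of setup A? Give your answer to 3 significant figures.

8.17

Setup A: H = 75²/(5.6×0.023) + 75 ≈ 43747.4 mm; DoF = Df − Dn = 2445.72 − 2206.57 ≈ 239.15 mm.
Setup B: H = 90²/(5×0.011) + 90 ≈ 147362.7 mm; DoF = Df − Dn = 13055.8 − 11102.2 ≈ 1953.6 mm.
Ratio = 1953.6 / 239.15 ≈ 8.17.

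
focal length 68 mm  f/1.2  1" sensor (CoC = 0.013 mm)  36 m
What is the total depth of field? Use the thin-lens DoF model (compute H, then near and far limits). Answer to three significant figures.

8.86 m

Hyperfocal distance H = f²/(N·c) + f = 68²/(1.2 × 0.013) + 68 = 4624/0.0156 + 68 ≈ 296478.3 mm ≈ 296.5 m.
Near limit Dn = s·(H − f)/(H + s − 2f) = 36000 × (296478.3 − 68) / (296478.3 + 36000 − 2 × 68) = 36000 × 296410.3 / 332342.3 ≈ 32107.8 mm.
Far limit Df = s·(H − f)/(H − s) = 36000 × (296478.3 − 68) / (296478.3 − 36000) = 36000 × 296410.3 / 260478.3 ≈ 40966.1 mm.
Depth of field = Df − Dn = 40966.1 − 32107.8 ≈ 8858.3 mm ≈ 8.86 m.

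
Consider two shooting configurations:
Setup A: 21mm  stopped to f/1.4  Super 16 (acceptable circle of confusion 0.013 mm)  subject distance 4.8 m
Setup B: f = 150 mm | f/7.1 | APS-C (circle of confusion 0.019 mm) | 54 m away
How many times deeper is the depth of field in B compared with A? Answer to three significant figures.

Setup A: H = 21²/(1.4×0.013) + 21 ≈ 24251.8 mm; DoF = Df − Dn = 5979.3 − 4009.3 ≈ 1970.0 mm.
Setup B: H = 150²/(7.1×0.019) + 150 ≈ 166940.2 mm; DoF = Df − Dn = 79747 − 40821 ≈ 38926 mm.
Ratio = 38926 / 1970.0 ≈ 19.8.

19.8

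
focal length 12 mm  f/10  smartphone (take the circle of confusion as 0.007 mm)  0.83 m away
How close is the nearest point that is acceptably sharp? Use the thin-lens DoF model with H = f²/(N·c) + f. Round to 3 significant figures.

Hyperfocal distance H = f²/(N·c) + f = 12²/(10 × 0.007) + 12 = 144/0.07 + 12 ≈ 2069.1 mm ≈ 2.069 m.
Near limit Dn = s·(H − f)/(H + s − 2f) = 830 × (2069.1 − 12) / (2069.1 + 830 − 2 × 12) = 830 × 2057.1 / 2875.1 ≈ 593.86 mm ≈ 0.594 m.

0.594 m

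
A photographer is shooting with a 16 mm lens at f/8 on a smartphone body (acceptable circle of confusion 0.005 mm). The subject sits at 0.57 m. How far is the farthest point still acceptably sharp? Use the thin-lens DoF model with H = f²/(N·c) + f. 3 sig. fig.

0.624 m

Hyperfocal distance H = f²/(N·c) + f = 16²/(8 × 0.005) + 16 = 256/0.04 + 16 ≈ 6416.0 mm ≈ 6.416 m.
Far limit Df = s·(H − f)/(H − s) = 570 × (6416.0 − 16) / (6416.0 − 570) = 570 × 6400.0 / 5846.0 ≈ 624.02 mm ≈ 0.624 m.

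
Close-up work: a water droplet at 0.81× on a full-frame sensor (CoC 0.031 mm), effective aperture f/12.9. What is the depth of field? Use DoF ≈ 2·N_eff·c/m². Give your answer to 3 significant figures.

1.22 mm

At magnification m, DoF ≈ 2·N_eff·c/m² = 2 × 12.9 × 0.031 / 0.81² = 0.7998 / 0.6561 ≈ 1.22 mm.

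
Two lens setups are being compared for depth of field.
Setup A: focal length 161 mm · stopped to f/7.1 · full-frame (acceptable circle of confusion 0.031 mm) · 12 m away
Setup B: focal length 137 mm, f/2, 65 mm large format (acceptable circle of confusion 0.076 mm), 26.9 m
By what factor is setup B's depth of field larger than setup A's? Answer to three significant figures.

Setup A: H = 161²/(7.1×0.031) + 161 ≈ 117930.2 mm; DoF = Df − Dn = 13341.1 − 10903.9 ≈ 2437.2 mm.
Setup B: H = 137²/(2×0.076) + 137 ≈ 123617.3 mm; DoF = Df − Dn = 34344 − 22108 ≈ 12236 mm.
Ratio = 12236 / 2437.2 ≈ 5.02.

5.02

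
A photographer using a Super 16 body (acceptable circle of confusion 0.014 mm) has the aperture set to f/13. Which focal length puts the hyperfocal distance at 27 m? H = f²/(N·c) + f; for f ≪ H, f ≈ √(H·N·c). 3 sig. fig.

From H = f²/(N·c) + f, with f ≪ H: f ≈ √(H·N·c) = √(27000 × 13 × 0.014) = √4914.0 ≈ 70.10 mm.
Exact: f² + N·c·f − N·c·H = 0 ⇒ f = (−N·c + √((N·c)² + 4·N·c·H))/2 = (−0.182 + √19656)/2 ≈ 70.009 mm ≈ 70.0 mm.

70.0 mm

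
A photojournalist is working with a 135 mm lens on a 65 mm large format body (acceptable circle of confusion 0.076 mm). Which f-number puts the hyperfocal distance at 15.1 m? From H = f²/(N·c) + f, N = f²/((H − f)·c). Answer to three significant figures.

f/16

Rearrange H = f²/(N·c) + f for N: N = f² / ((H − f)·c).
N = 135² / ((15100 − 135) × 0.076) = 18225 / 1137 ≈ 16.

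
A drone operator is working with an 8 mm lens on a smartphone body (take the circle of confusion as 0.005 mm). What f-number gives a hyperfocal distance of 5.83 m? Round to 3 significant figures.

f/2.20

Rearrange H = f²/(N·c) + f for N: N = f² / ((H − f)·c).
N = 8² / ((5830 − 8) × 0.005) = 64 / 29.11 ≈ 2.20.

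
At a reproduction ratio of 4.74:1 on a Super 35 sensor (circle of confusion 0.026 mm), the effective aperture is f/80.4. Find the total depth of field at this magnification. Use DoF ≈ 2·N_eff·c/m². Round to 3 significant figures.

At magnification m, DoF ≈ 2·N_eff·c/m² = 2 × 80.4 × 0.026 / 4.74² = 4.181 / 22.47 ≈ 0.186 mm.

0.186 mm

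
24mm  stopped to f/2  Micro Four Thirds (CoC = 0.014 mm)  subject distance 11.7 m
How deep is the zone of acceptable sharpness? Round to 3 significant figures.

19.6 m

Hyperfocal distance H = f²/(N·c) + f = 24²/(2 × 0.014) + 24 = 576/0.028 + 24 ≈ 20595.4 mm ≈ 20.60 m.
Near limit Dn = s·(H − f)/(H + s − 2f) = 11700 × (20595.4 − 24) / (20595.4 + 11700 − 2 × 24) = 11700 × 20571.4 / 32247.4 ≈ 7464 mm.
Far limit Df = s·(H − f)/(H − s) = 11700 × (20595.4 − 24) / (20595.4 − 11700) = 11700 × 20571.4 / 8895.4 ≈ 27057 mm.
Depth of field = Df − Dn = 27057 − 7464 ≈ 19593 mm ≈ 19.6 m.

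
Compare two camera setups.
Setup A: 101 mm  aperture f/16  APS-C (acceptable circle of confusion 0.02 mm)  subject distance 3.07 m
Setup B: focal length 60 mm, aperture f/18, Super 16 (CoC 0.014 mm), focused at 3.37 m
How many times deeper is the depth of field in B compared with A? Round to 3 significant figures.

Setup A: H = 101²/(16×0.02) + 101 ≈ 31979.1 mm; DoF = Df − Dn = 3385.29 − 2808.43 ≈ 576.86 mm.
Setup B: H = 60²/(18×0.014) + 60 ≈ 14345.7 mm; DoF = Df − Dn = 4386.3 − 2736.1 ≈ 1650.2 mm.
Ratio = 1650.2 / 576.86 ≈ 2.86.

2.86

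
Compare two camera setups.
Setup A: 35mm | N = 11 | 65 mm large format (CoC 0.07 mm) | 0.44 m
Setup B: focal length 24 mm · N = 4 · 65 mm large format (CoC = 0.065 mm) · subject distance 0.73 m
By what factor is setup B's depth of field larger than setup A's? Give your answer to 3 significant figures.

2.16

Setup A: H = 35²/(11×0.07) + 35 ≈ 1625.9 mm; DoF = Df − Dn = 590.26 − 350.72 ≈ 239.54 mm.
Setup B: H = 24²/(4×0.065) + 24 ≈ 2239.4 mm; DoF = Df − Dn = 1071.45 − 553.58 ≈ 517.87 mm.
Ratio = 517.87 / 239.54 ≈ 2.16.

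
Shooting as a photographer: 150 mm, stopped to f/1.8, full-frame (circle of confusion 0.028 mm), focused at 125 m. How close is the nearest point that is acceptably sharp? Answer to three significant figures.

Hyperfocal distance H = f²/(N·c) + f = 150²/(1.8 × 0.028) + 150 = 22500/0.0504 + 150 ≈ 446578.6 mm ≈ 446.6 m.
Near limit Dn = s·(H − f)/(H + s − 2f) = 125000 × (446578.6 − 150) / (446578.6 + 125000 − 2 × 150) = 125000 × 446428.6 / 571278.6 ≈ 97682 mm ≈ 97.7 m.

97.7 m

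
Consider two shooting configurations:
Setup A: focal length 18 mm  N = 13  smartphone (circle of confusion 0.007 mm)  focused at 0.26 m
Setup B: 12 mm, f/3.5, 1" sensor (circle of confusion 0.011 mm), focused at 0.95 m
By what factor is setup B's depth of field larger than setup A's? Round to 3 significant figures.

Setup A: H = 18²/(13×0.007) + 18 ≈ 3578.4 mm; DoF = Df − Dn = 278.961 − 243.453 ≈ 35.508 mm.
Setup B: H = 12²/(3.5×0.011) + 12 ≈ 3752.3 mm; DoF = Df − Dn = 1267.99 − 759.52 ≈ 508.47 mm.
Ratio = 508.47 / 35.508 ≈ 14.3.

14.3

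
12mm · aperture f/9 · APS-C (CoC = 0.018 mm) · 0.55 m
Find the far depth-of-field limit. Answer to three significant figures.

1.39 m

Hyperfocal distance H = f²/(N·c) + f = 12²/(9 × 0.018) + 12 = 144/0.162 + 12 ≈ 900.9 mm ≈ 0.901 m.
Far limit Df = s·(H − f)/(H − s) = 550 × (900.9 − 12) / (900.9 − 550) = 550 × 888.9 / 350.9 ≈ 1393.3 mm ≈ 1.39 m.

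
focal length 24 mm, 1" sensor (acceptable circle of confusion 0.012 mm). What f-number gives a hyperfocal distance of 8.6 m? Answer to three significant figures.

Rearrange H = f²/(N·c) + f for N: N = f² / ((H − f)·c).
N = 24² / ((8600 − 24) × 0.012) = 576 / 102.9 ≈ 5.60.

f/5.60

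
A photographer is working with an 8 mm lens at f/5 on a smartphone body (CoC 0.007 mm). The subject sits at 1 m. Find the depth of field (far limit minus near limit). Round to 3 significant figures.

1.54 m

Hyperfocal distance H = f²/(N·c) + f = 8²/(5 × 0.007) + 8 = 64/0.035 + 8 ≈ 1836.6 mm ≈ 1.837 m.
Near limit Dn = s·(H − f)/(H + s − 2f) = 1000 × (1836.6 − 8) / (1836.6 + 1000 − 2 × 8) = 1000 × 1828.6 / 2820.6 ≈ 648.3 mm.
Far limit Df = s·(H − f)/(H − s) = 1000 × (1836.6 − 8) / (1836.6 − 1000) = 1000 × 1828.6 / 836.6 ≈ 2185.8 mm.
Depth of field = Df − Dn = 2185.8 − 648.3 ≈ 1537.5 mm ≈ 1.54 m.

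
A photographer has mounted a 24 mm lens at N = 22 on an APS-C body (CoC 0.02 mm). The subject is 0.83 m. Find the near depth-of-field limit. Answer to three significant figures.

Hyperfocal distance H = f²/(N·c) + f = 24²/(22 × 0.02) + 24 = 576/0.44 + 24 ≈ 1333.1 mm ≈ 1.333 m.
Near limit Dn = s·(H − f)/(H + s − 2f) = 830 × (1333.1 − 24) / (1333.1 + 830 − 2 × 24) = 830 × 1309.1 / 2115.1 ≈ 513.71 mm ≈ 0.514 m.

0.514 m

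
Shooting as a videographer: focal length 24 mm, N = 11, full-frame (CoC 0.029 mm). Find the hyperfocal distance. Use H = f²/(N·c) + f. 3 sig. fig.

Hyperfocal distance H = f²/(N·c) + f = 24²/(11 × 0.029) + 24 = 576/0.319 + 24 ≈ 1829.6 mm ≈ 1.83 m.

1.83 m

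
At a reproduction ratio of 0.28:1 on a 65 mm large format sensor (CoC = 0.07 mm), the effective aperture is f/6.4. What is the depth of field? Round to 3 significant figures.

11.4 mm

At magnification m, DoF ≈ 2·N_eff·c/m² = 2 × 6.4 × 0.07 / 0.28² = 0.896 / 0.0784 ≈ 11.4 mm.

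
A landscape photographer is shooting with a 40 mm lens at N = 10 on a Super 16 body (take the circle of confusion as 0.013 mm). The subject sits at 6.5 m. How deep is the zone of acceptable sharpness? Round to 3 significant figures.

9.42 m

Hyperfocal distance H = f²/(N·c) + f = 40²/(10 × 0.013) + 40 = 1600/0.13 + 40 ≈ 12347.7 mm ≈ 12.35 m.
Near limit Dn = s·(H − f)/(H + s − 2f) = 6500 × (12347.7 − 40) / (12347.7 + 6500 − 2 × 40) = 6500 × 12307.7 / 18767.7 ≈ 4262.6 mm.
Far limit Df = s·(H − f)/(H − s) = 6500 × (12347.7 − 40) / (12347.7 − 6500) = 6500 × 12307.7 / 5847.7 ≈ 13680.6 mm.
Depth of field = Df − Dn = 13680.6 − 4262.6 ≈ 9418.0 mm ≈ 9.42 m.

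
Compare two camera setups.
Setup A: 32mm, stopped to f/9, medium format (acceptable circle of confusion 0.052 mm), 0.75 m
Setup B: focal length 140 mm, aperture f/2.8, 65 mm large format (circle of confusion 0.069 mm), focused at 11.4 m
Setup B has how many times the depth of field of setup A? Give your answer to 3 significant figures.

Setup A: H = 32²/(9×0.052) + 32 ≈ 2220.0 mm; DoF = Df − Dn = 1116.32 − 564.70 ≈ 551.62 mm.
Setup B: H = 140²/(2.8×0.069) + 140 ≈ 101589.3 mm; DoF = Df − Dn = 12823.3 − 10261.1 ≈ 2562.2 mm.
Ratio = 2562.2 / 551.62 ≈ 4.64.

4.64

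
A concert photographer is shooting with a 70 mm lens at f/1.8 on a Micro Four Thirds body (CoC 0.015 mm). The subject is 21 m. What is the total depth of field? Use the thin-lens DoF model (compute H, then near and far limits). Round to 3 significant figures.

Hyperfocal distance H = f²/(N·c) + f = 70²/(1.8 × 0.015) + 70 = 4900/0.027 + 70 ≈ 181551.5 mm ≈ 181.6 m.
Near limit Dn = s·(H − f)/(H + s − 2f) = 21000 × (181551.5 − 70) / (181551.5 + 21000 − 2 × 70) = 21000 × 181481.5 / 202411.5 ≈ 18828.5 mm.
Far limit Df = s·(H − f)/(H − s) = 21000 × (181551.5 − 70) / (181551.5 − 21000) = 21000 × 181481.5 / 160551.5 ≈ 23737.6 mm.
Depth of field = Df − Dn = 23737.6 − 18828.5 ≈ 4909.1 mm ≈ 4.91 m.

4.91 m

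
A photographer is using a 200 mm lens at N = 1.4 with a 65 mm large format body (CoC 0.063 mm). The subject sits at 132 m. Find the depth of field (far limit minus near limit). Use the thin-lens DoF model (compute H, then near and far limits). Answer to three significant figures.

Hyperfocal distance H = f²/(N·c) + f = 200²/(1.4 × 0.063) + 200 = 40000/0.0882 + 200 ≈ 453714.7 mm ≈ 453.7 m.
Near limit Dn = s·(H − f)/(H + s − 2f) = 132000 × (453714.7 − 200) / (453714.7 + 132000 − 2 × 200) = 132000 × 453514.7 / 585314.7 ≈ 102277 mm.
Far limit Df = s·(H − f)/(H − s) = 132000 × (453714.7 − 200) / (453714.7 − 132000) = 132000 × 453514.7 / 321714.7 ≈ 186078 mm.
Depth of field = Df − Dn = 186078 − 102277 ≈ 83801 mm ≈ 83.8 m.

83.8 m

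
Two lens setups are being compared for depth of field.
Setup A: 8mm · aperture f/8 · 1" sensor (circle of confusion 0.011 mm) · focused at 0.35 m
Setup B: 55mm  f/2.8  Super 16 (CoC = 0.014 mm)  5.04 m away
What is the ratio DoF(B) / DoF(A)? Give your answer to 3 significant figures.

Setup A: H = 8²/(8×0.011) + 8 ≈ 735.3 mm; DoF = Df − Dn = 660.69 − 238.05 ≈ 422.64 mm.
Setup B: H = 55²/(2.8×0.014) + 55 ≈ 77223.4 mm; DoF = Df − Dn = 5388.06 − 4734.18 ≈ 653.88 mm.
Ratio = 653.88 / 422.64 ≈ 1.55.

1.55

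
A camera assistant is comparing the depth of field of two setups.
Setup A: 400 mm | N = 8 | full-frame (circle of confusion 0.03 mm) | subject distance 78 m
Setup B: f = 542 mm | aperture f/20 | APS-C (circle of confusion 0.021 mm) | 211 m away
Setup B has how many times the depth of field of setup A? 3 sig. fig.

Setup A: H = 400²/(8×0.03) + 400 ≈ 667066.7 mm; DoF = Df − Dn = 88275 − 69867 ≈ 18408 mm.
Setup B: H = 542²/(20×0.021) + 542 ≈ 699980.1 mm; DoF = Df − Dn = 301815 − 162196 ≈ 139619 mm.
Ratio = 139619 / 18408 ≈ 7.58.

7.58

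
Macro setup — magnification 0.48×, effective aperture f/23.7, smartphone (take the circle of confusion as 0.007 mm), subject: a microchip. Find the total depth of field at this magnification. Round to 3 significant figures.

1.44 mm

At magnification m, DoF ≈ 2·N_eff·c/m² = 2 × 23.7 × 0.007 / 0.48² = 0.3318 / 0.2304 ≈ 1.44 mm.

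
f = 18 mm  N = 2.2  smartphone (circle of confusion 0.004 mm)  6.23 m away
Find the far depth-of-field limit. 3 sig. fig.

Hyperfocal distance H = f²/(N·c) + f = 18²/(2.2 × 0.004) + 18 = 324/0.0088 + 18 ≈ 36836.2 mm ≈ 36.84 m.
Far limit Df = s·(H − f)/(H − s) = 6230 × (36836.2 − 18) / (36836.2 − 6230) = 6230 × 36818.2 / 30606.2 ≈ 7494.5 mm ≈ 7.49 m.

7.49 m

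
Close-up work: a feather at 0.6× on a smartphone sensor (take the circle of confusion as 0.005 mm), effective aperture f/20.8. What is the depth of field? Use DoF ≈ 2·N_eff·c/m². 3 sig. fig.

0.578 mm

At magnification m, DoF ≈ 2·N_eff·c/m² = 2 × 20.8 × 0.005 / 0.6² = 0.208 / 0.36 ≈ 0.578 mm.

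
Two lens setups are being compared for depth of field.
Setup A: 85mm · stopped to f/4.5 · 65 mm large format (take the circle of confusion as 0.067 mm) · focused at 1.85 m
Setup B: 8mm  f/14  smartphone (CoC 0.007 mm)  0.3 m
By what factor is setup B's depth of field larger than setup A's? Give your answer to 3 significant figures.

1.22

Setup A: H = 85²/(4.5×0.067) + 85 ≈ 24048.5 mm; DoF = Df − Dn = 1997.09 − 1723.09 ≈ 274.00 mm.
Setup B: H = 8²/(14×0.007) + 8 ≈ 661.1 mm; DoF = Df − Dn = 542.62 − 207.31 ≈ 335.31 mm.
Ratio = 335.31 / 274.00 ≈ 1.22.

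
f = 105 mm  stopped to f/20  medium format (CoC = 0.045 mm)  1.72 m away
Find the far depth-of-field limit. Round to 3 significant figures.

1.98 m

Hyperfocal distance H = f²/(N·c) + f = 105²/(20 × 0.045) + 105 = 11025/0.9 + 105 ≈ 12355.0 mm ≈ 12.36 m.
Far limit Df = s·(H − f)/(H − s) = 1720 × (12355.0 − 105) / (12355.0 − 1720) = 1720 × 12250.0 / 10635.0 ≈ 1981.2 mm ≈ 1.98 m.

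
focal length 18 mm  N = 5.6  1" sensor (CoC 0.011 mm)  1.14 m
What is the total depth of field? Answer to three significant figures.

Hyperfocal distance H = f²/(N·c) + f = 18²/(5.6 × 0.011) + 18 = 324/0.0616 + 18 ≈ 5277.7 mm ≈ 5.278 m.
Near limit Dn = s·(H − f)/(H + s − 2f) = 1140 × (5277.7 − 18) / (5277.7 + 1140 − 2 × 18) = 1140 × 5259.7 / 6381.7 ≈ 939.57 mm.
Far limit Df = s·(H − f)/(H − s) = 1140 × (5277.7 − 18) / (5277.7 − 1140) = 1140 × 5259.7 / 4137.7 ≈ 1449.13 mm.
Depth of field = Df − Dn = 1449.13 − 939.57 ≈ 509.56 mm ≈ 0.510 m.

0.510 m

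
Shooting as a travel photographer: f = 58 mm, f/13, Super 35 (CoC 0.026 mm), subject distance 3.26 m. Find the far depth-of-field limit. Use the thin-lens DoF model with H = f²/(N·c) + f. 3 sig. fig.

Hyperfocal distance H = f²/(N·c) + f = 58²/(13 × 0.026) + 58 = 3364/0.338 + 58 ≈ 10010.7 mm ≈ 10.01 m.
Far limit Df = s·(H − f)/(H − s) = 3260 × (10010.7 − 58) / (10010.7 − 3260) = 3260 × 9952.7 / 6750.7 ≈ 4806.3 mm ≈ 4.81 m.

4.81 m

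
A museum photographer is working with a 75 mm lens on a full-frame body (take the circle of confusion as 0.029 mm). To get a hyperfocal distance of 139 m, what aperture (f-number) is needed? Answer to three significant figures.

Rearrange H = f²/(N·c) + f for N: N = f² / ((H − f)·c).
N = 75² / ((139000 − 75) × 0.029) = 5625 / 4029 ≈ 1.40.

f/1.40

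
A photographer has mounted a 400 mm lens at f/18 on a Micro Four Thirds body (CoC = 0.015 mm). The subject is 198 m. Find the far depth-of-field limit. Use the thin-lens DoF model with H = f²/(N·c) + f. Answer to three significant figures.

297 m

Hyperfocal distance H = f²/(N·c) + f = 400²/(18 × 0.015) + 400 = 160000/0.27 + 400 ≈ 592992.6 mm ≈ 593.0 m.
Far limit Df = s·(H − f)/(H − s) = 198000 × (592992.6 − 400) / (592992.6 − 198000) = 198000 × 592592.6 / 394992.6 ≈ 297052 mm ≈ 297 m.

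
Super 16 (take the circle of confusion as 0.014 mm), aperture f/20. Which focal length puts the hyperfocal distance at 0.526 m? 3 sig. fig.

12.0 mm

From H = f²/(N·c) + f, with f ≪ H: f ≈ √(H·N·c) = √(526 × 20 × 0.014) = √147.28 ≈ 12.14 mm.
Exact: f² + N·c·f − N·c·H = 0 ⇒ f = (−N·c + √((N·c)² + 4·N·c·H))/2 = (−0.28 + √589.20)/2 ≈ 11.997 mm ≈ 12.0 mm.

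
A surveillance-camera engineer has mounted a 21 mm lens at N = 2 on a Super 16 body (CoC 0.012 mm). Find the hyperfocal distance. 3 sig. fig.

Hyperfocal distance H = f²/(N·c) + f = 21²/(2 × 0.012) + 21 = 441/0.024 + 21 ≈ 18396.0 mm ≈ 18.4 m.

18.4 m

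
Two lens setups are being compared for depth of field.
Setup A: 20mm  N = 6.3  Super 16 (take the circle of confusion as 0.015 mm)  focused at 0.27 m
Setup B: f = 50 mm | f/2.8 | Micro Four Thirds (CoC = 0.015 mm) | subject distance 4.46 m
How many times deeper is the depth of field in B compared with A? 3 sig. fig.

20.8

Setup A: H = 20²/(6.3×0.015) + 20 ≈ 4252.8 mm; DoF = Df − Dn = 286.948 − 254.942 ≈ 32.006 mm.
Setup B: H = 50²/(2.8×0.015) + 50 ≈ 59573.8 mm; DoF = Df − Dn = 4816.87 − 4152.36 ≈ 664.51 mm.
Ratio = 664.51 / 32.006 ≈ 20.8.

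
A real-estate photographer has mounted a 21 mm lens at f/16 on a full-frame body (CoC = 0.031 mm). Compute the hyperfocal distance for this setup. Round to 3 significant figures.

0.910 m

Hyperfocal distance H = f²/(N·c) + f = 21²/(16 × 0.031) + 21 = 441/0.496 + 21 ≈ 910.1 mm ≈ 0.910 m.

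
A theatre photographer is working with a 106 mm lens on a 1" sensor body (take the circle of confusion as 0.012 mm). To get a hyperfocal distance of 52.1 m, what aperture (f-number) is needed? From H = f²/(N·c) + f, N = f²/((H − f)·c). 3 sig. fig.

f/18

Rearrange H = f²/(N·c) + f for N: N = f² / ((H − f)·c).
N = 106² / ((52100 − 106) × 0.012) = 11236 / 623.9 ≈ 18.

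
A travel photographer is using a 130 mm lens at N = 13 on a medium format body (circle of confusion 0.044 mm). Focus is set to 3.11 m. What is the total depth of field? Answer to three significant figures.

Hyperfocal distance H = f²/(N·c) + f = 130²/(13 × 0.044) + 130 = 16900/0.572 + 130 ≈ 29675.5 mm ≈ 29.68 m.
Near limit Dn = s·(H − f)/(H + s − 2f) = 3110 × (29675.5 − 130) / (29675.5 + 3110 − 2 × 130) = 3110 × 29545.5 / 32525.5 ≈ 2825.06 mm.
Far limit Df = s·(H − f)/(H − s) = 3110 × (29675.5 − 130) / (29675.5 − 3110) = 3110 × 29545.5 / 26565.5 ≈ 3458.87 mm.
Depth of field = Df − Dn = 3458.87 − 2825.06 ≈ 633.81 mm ≈ 0.634 m.

0.634 m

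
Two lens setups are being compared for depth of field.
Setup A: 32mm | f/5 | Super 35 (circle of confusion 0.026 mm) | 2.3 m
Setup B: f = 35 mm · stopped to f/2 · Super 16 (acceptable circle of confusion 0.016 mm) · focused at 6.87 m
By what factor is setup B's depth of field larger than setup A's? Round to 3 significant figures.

1.75

Setup A: H = 32²/(5×0.026) + 32 ≈ 7908.9 mm; DoF = Df − Dn = 3230.0 − 1785.8 ≈ 1444.2 mm.
Setup B: H = 35²/(2×0.016) + 35 ≈ 38316.2 mm; DoF = Df − Dn = 8363.2 − 5829.2 ≈ 2534.0 mm.
Ratio = 2534.0 / 1444.2 ≈ 1.75.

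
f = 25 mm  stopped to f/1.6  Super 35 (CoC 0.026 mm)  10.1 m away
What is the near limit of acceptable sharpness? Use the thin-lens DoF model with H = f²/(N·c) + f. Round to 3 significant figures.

6.05 m

Hyperfocal distance H = f²/(N·c) + f = 25²/(1.6 × 0.026) + 25 = 625/0.0416 + 25 ≈ 15049.0 mm ≈ 15.05 m.
Near limit Dn = s·(H − f)/(H + s − 2f) = 10100 × (15049.0 − 25) / (15049.0 + 10100 − 2 × 25) = 10100 × 15024.0 / 25099.0 ≈ 6045.8 mm ≈ 6.05 m.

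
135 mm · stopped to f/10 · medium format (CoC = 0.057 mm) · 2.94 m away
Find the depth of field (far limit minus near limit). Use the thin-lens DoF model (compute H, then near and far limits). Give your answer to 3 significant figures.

0.520 m

Hyperfocal distance H = f²/(N·c) + f = 135²/(10 × 0.057) + 135 = 18225/0.57 + 135 ≈ 32108.7 mm ≈ 32.11 m.
Near limit Dn = s·(H − f)/(H + s − 2f) = 2940 × (32108.7 − 135) / (32108.7 + 2940 − 2 × 135) = 2940 × 31973.7 / 34778.7 ≈ 2702.88 mm.
Far limit Df = s·(H − f)/(H − s) = 2940 × (32108.7 − 135) / (32108.7 − 2940) = 2940 × 31973.7 / 29168.7 ≈ 3222.72 mm.
Depth of field = Df − Dn = 3222.72 − 2702.88 ≈ 519.84 mm ≈ 0.520 m.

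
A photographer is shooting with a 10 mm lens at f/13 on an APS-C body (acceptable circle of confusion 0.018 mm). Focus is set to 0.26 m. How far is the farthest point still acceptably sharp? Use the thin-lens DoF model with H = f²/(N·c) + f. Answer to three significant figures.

Hyperfocal distance H = f²/(N·c) + f = 10²/(13 × 0.018) + 10 = 100/0.234 + 10 ≈ 437.4 mm ≈ 0.437 m.
Far limit Df = s·(H − f)/(H − s) = 260 × (437.4 − 10) / (437.4 − 260) = 260 × 427.4 / 177.4 ≈ 626.51 mm ≈ 0.627 m.

0.627 m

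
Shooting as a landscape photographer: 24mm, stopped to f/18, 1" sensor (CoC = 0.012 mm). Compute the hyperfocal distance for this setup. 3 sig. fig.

2.69 m

Hyperfocal distance H = f²/(N·c) + f = 24²/(18 × 0.012) + 24 = 576/0.216 + 24 ≈ 2690.7 mm ≈ 2.69 m.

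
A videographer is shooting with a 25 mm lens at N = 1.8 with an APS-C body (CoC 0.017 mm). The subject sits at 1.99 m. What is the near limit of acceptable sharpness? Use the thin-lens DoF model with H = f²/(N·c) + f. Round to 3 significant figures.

1.82 m

Hyperfocal distance H = f²/(N·c) + f = 25²/(1.8 × 0.017) + 25 = 625/0.0306 + 25 ≈ 20449.8 mm ≈ 20.45 m.
Near limit Dn = s·(H − f)/(H + s − 2f) = 1990 × (20449.8 − 25) / (20449.8 + 1990 − 2 × 25) = 1990 × 20424.8 / 22389.8 ≈ 1815.4 mm ≈ 1.82 m.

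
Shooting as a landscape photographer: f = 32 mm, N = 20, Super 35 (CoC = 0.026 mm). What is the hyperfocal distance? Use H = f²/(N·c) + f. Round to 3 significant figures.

Hyperfocal distance H = f²/(N·c) + f = 32²/(20 × 0.026) + 32 = 1024/0.52 + 32 ≈ 2001.2 mm ≈ 2.00 m.

2.00 m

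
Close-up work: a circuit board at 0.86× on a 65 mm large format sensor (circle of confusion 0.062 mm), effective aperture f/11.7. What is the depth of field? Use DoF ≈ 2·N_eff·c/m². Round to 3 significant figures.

1.96 mm

At magnification m, DoF ≈ 2·N_eff·c/m² = 2 × 11.7 × 0.062 / 0.86² = 1.451 / 0.7396 ≈ 1.96 mm.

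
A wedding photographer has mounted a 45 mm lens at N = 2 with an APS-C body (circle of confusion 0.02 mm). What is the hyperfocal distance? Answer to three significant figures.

Hyperfocal distance H = f²/(N·c) + f = 45²/(2 × 0.02) + 45 = 2025/0.04 + 45 ≈ 50670.0 mm ≈ 50.7 m.

50.7 m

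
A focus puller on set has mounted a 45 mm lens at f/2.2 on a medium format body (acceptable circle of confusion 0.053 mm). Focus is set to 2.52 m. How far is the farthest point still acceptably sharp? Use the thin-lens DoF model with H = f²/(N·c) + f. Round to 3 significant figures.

2.94 m

Hyperfocal distance H = f²/(N·c) + f = 45²/(2.2 × 0.053) + 45 = 2025/0.1166 + 45 ≈ 17412.1 mm ≈ 17.41 m.
Far limit Df = s·(H − f)/(H − s) = 2520 × (17412.1 − 45) / (17412.1 − 2520) = 2520 × 17367.1 / 14892.1 ≈ 2938.8 mm ≈ 2.94 m.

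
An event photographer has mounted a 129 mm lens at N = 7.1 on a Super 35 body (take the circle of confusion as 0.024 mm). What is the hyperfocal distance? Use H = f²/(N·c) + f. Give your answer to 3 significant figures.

97.8 m

Hyperfocal distance H = f²/(N·c) + f = 129²/(7.1 × 0.024) + 129 = 16641/0.1704 + 129 ≈ 97787.5 mm ≈ 97.8 m.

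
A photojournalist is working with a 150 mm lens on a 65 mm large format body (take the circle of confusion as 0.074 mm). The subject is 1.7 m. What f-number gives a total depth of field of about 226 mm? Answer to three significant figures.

Write h = H − f = f²/(N·c). The thin-lens limits are Dn = s·h/(h + (s−f)) and Df = s·h/(h − (s−f)), so DoF = Df − Dn = 2·s·(s−f)·h / (h² − (s−f)²).
That is a quadratic in h: DoF·h² − 2·s·(s−f)·h − DoF·(s−f)² = 0 ⇒ h = (s−f)·(s + √(s² + DoF²)) / DoF = 1550 × (1700 + √(1700² + 226²)) / 226 = 1550 × (1700 + 1714.96) / 226 ≈ 23421 mm.
Then N = f²/(c·h) = 150² / (0.074 × 23421) = 22500 / 1733.2 ≈ 13.

f/13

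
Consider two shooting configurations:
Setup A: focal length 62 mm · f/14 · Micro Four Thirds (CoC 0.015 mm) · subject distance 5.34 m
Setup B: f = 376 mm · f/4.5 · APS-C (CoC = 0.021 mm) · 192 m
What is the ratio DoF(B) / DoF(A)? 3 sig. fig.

14.9

Setup A: H = 62²/(14×0.015) + 62 ≈ 18366.8 mm; DoF = Df − Dn = 7503.6 − 4144.9 ≈ 3358.7 mm.
Setup B: H = 376²/(4.5×0.021) + 376 ≈ 1496418.3 mm; DoF = Df − Dn = 220206 − 170200 ≈ 50006 mm.
Ratio = 50006 / 3358.7 ≈ 14.9.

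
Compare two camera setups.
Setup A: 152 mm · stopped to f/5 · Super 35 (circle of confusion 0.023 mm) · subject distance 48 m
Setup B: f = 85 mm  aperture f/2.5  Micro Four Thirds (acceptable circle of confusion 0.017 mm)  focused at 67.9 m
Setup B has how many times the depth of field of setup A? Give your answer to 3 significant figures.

Setup A: H = 152²/(5×0.023) + 152 ≈ 201056.3 mm; DoF = Df − Dn = 63006 − 38767 ≈ 24239 mm.
Setup B: H = 85²/(2.5×0.017) + 85 ≈ 170085.0 mm; DoF = Df − Dn = 112962 − 48538 ≈ 64424 mm.
Ratio = 64424 / 24239 ≈ 2.66.

2.66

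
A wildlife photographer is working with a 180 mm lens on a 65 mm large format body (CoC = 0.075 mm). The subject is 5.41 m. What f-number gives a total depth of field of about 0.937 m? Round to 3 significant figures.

Write h = H − f = f²/(N·c). The thin-lens limits are Dn = s·h/(h + (s−f)) and Df = s·h/(h − (s−f)), so DoF = Df − Dn = 2·s·(s−f)·h / (h² − (s−f)²).
That is a quadratic in h: DoF·h² − 2·s·(s−f)·h − DoF·(s−f)² = 0 ⇒ h = (s−f)·(s + √(s² + DoF²)) / DoF = 5230 × (5410 + √(5410² + 937²)) / 937 = 5230 × (5410 + 5490.54) / 937 ≈ 60843 mm.
Then N = f²/(c·h) = 180² / (0.075 × 60843) = 32400 / 4563.2 ≈ 7.10.

f/7.10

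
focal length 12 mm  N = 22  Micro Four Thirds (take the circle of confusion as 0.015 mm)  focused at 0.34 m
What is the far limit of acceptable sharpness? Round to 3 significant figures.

1.37 m

Hyperfocal distance H = f²/(N·c) + f = 12²/(22 × 0.015) + 12 = 144/0.33 + 12 ≈ 448.4 mm ≈ 0.448 m.
Far limit Df = s·(H − f)/(H − s) = 340 × (448.4 − 12) / (448.4 − 340) = 340 × 436.4 / 108.4 ≈ 1369.1 mm ≈ 1.37 m.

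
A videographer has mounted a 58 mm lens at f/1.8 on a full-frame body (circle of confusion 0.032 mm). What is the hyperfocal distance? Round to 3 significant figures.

Hyperfocal distance H = f²/(N·c) + f = 58²/(1.8 × 0.032) + 58 = 3364/0.0576 + 58 ≈ 58460.8 mm ≈ 58.5 m.

58.5 m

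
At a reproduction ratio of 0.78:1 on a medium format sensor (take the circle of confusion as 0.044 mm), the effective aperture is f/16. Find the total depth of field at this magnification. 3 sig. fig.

At magnification m, DoF ≈ 2·N_eff·c/m² = 2 × 16 × 0.044 / 0.78² = 1.408 / 0.6084 ≈ 2.31 mm.

2.31 mm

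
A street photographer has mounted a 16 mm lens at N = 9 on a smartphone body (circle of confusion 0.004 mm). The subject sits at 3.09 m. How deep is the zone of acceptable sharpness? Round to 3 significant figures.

Hyperfocal distance H = f²/(N·c) + f = 16²/(9 × 0.004) + 16 = 256/0.036 + 16 ≈ 7127.1 mm ≈ 7.127 m.
Near limit Dn = s·(H − f)/(H + s − 2f) = 3090 × (7127.1 − 16) / (7127.1 + 3090 − 2 × 16) = 3090 × 7111.1 / 10185.1 ≈ 2157.4 mm.
Far limit Df = s·(H − f)/(H − s) = 3090 × (7127.1 − 16) / (7127.1 − 3090) = 3090 × 7111.1 / 4037.1 ≈ 5442.8 mm.
Depth of field = Df − Dn = 5442.8 − 2157.4 ≈ 3285.4 mm ≈ 3.29 m.

3.29 m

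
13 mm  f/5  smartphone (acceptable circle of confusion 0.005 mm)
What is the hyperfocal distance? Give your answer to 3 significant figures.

Hyperfocal distance H = f²/(N·c) + f = 13²/(5 × 0.005) + 13 = 169/0.025 + 13 ≈ 6773.0 mm ≈ 6.77 m.

6.77 m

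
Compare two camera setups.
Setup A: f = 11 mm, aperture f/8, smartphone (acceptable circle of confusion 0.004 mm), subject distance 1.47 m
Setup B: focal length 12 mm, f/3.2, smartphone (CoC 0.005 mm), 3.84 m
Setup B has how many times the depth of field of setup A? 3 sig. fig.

2.99

Setup A: H = 11²/(8×0.004) + 11 ≈ 3792.2 mm; DoF = Df − Dn = 2393.6 − 1060.7 ≈ 1332.9 mm.
Setup B: H = 12²/(3.2×0.005) + 12 ≈ 9012.0 mm; DoF = Df − Dn = 6682.1 − 2694.1 ≈ 3988.0 mm.
Ratio = 3988.0 / 1332.9 ≈ 2.99.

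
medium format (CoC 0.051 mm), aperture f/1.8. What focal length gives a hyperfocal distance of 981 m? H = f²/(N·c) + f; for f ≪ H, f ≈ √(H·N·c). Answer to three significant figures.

From H = f²/(N·c) + f, with f ≪ H: f ≈ √(H·N·c) = √(981000 × 1.8 × 0.051) = √90056 ≈ 300.1 mm.
The +f correction barely moves this — solving exactly, f² + N·c·f − N·c·H = 0 ⇒ f = (−N·c + √((N·c)² + 4·N·c·H))/2 = (−0.0918 + √360223)/2 ≈ 300.05 mm, so f ≈ 300 mm.

300 mm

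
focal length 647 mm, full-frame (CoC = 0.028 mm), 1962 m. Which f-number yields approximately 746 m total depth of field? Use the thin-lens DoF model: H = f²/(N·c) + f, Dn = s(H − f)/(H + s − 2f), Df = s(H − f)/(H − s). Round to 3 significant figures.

Write h = H − f = f²/(N·c). The thin-lens limits are Dn = s·h/(h + (s−f)) and Df = s·h/(h − (s−f)), so DoF = Df − Dn = 2·s·(s−f)·h / (h² − (s−f)²).
That is a quadratic in h: DoF·h² − 2·s·(s−f)·h − DoF·(s−f)² = 0 ⇒ h = (s−f)·(s + √(s² + DoF²)) / DoF = 1961353 × (1962000 + √(1962000² + 746000²)) / 746000 = 1961353 × (1962000 + 2099038) / 746000 ≈ 10677116 mm.
Then N = f²/(c·h) = 647² / (0.028 × 10677116) = 418609 / 298959 ≈ 1.40.

f/1.40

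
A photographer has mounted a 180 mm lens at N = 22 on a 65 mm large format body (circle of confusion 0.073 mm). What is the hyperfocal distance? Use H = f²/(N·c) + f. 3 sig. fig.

20.4 m

Hyperfocal distance H = f²/(N·c) + f = 180²/(22 × 0.073) + 180 = 32400/1.606 + 180 ≈ 20354.3 mm ≈ 20.4 m.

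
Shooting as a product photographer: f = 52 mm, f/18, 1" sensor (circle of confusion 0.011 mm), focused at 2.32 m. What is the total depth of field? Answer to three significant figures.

0.792 m

Hyperfocal distance H = f²/(N·c) + f = 52²/(18 × 0.011) + 52 = 2704/0.198 + 52 ≈ 13708.6 mm ≈ 13.71 m.
Near limit Dn = s·(H − f)/(H + s − 2f) = 2320 × (13708.6 − 52) / (13708.6 + 2320 − 2 × 52) = 2320 × 13656.6 / 15924.6 ≈ 1989.58 mm.
Far limit Df = s·(H − f)/(H − s) = 2320 × (13708.6 − 52) / (13708.6 − 2320) = 2320 × 13656.6 / 11388.6 ≈ 2782.02 mm.
Depth of field = Df − Dn = 2782.02 − 1989.58 ≈ 792.44 mm ≈ 0.792 m.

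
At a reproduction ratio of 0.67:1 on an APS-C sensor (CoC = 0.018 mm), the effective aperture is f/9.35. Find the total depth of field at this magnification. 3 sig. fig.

0.750 mm

At magnification m, DoF ≈ 2·N_eff·c/m² = 2 × 9.35 × 0.018 / 0.67² = 0.3366 / 0.4489 ≈ 0.75 mm.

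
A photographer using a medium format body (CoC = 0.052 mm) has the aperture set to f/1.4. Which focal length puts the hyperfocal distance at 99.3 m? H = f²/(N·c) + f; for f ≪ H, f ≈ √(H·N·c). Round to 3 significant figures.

85.0 mm

From H = f²/(N·c) + f, with f ≪ H: f ≈ √(H·N·c) = √(99300 × 1.4 × 0.052) = √7229.0 ≈ 85.02 mm.
The +f correction barely moves this — solving exactly, f² + N·c·f − N·c·H = 0 ⇒ f = (−N·c + √((N·c)² + 4·N·c·H))/2 = (−0.0728 + √28916)/2 ≈ 84.987 mm, so f ≈ 85.0 mm.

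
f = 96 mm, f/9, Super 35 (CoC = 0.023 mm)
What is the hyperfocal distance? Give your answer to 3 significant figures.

Hyperfocal distance H = f²/(N·c) + f = 96²/(9 × 0.023) + 96 = 9216/0.207 + 96 ≈ 44617.7 mm ≈ 44.6 m.

44.6 m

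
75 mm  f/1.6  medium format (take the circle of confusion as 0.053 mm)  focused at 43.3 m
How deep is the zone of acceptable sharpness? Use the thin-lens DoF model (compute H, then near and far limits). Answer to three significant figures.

98.1 m

Hyperfocal distance H = f²/(N·c) + f = 75²/(1.6 × 0.053) + 75 = 5625/0.0848 + 75 ≈ 66407.5 mm ≈ 66.41 m.
Near limit Dn = s·(H − f)/(H + s − 2f) = 43300 × (66407.5 − 75) / (66407.5 + 43300 − 2 × 75) = 43300 × 66332.5 / 109557.5 ≈ 26216 mm.
Far limit Df = s·(H − f)/(H − s) = 43300 × (66407.5 − 75) / (66407.5 − 43300) = 43300 × 66332.5 / 23107.5 ≈ 124297 mm.
Depth of field = Df − Dn = 124297 − 26216 ≈ 98081 mm ≈ 98.1 m.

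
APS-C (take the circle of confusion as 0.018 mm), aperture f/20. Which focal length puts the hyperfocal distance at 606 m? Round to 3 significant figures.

From H = f²/(N·c) + f, with f ≪ H: f ≈ √(H·N·c) = √(606000 × 20 × 0.018) = √218160 ≈ 467.1 mm.
The +f correction barely moves this — solving exactly, f² + N·c·f − N·c·H = 0 ⇒ f = (−N·c + √((N·c)² + 4·N·c·H))/2 = (−0.36 + √872640)/2 ≈ 466.90 mm, so f ≈ 467 mm.

467 mm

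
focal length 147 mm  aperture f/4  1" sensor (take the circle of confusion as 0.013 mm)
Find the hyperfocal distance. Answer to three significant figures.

416 m

Hyperfocal distance H = f²/(N·c) + f = 147²/(4 × 0.013) + 147 = 21609/0.052 + 147 ≈ 415704.7 mm ≈ 416 m.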